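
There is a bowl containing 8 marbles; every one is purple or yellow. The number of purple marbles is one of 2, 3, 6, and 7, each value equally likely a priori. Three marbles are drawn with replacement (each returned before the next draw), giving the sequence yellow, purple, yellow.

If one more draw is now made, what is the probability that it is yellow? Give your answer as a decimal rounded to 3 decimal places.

Under each hypothesis, the probability of the observed sequence is: P(data | r = 2) = (6/8)(2/8)(6/8) = 0.14062; P(data | r = 3) = (5/8)(3/8)(5/8) = 0.14648; P(data | r = 6) = (2/8)(6/8)(2/8) = 0.046875; P(data | r = 7) = (1/8)(7/8)(1/8) = 0.013672.
Weighting by the prior gives 1/4 · 0.14062 = 0.035156, 1/4 · 0.14648 = 0.036621, 1/4 · 0.046875 = 0.011719, 1/4 · 0.013672 = 0.003418; summing to 0.086914.
Normalising, the posterior is P(r = 2 | data) = 0.40449, P(r = 3 | data) = 0.42135, P(r = 6 | data) = 0.13483, P(r = 7 | data) = 0.039326.
Averaging over the posterior, P(yellow next | data) = (3/4)(0.40449) + (5/8)(0.42135) + (1/4)(0.13483) + (1/8)(0.039326) = 0.60534.

0.605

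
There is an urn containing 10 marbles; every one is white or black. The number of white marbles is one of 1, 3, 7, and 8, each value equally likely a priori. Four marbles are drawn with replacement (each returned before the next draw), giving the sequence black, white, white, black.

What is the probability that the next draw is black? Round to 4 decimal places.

The likelihood of the observed sequence under each hypothesis: P(data | r = 1) = (9/10)(1/10)(1/10)(9/10) = 0.0081; P(data | r = 3) = (7/10)(3/10)(3/10)(7/10) = 0.0441; P(data | r = 7) = (3/10)(7/10)(7/10)(3/10) = 0.0441; P(data | r = 8) = (2/10)(8/10)(8/10)(2/10) = 0.0256.
The prior-weighted likelihoods are 1/4 · 0.0081 = 0.002025, 1/4 · 0.0441 = 0.011025, 1/4 · 0.0441 = 0.011025, 1/4 · 0.0256 = 0.0064; summing to 0.030475.
Dividing through by the total gives posterior P(r = 1 | data) = 0.066448, P(r = 3 | data) = 0.36177, P(r = 7 | data) = 0.36177, P(r = 8 | data) = 0.21001.
Averaging over the posterior, P(black next | data) = (9/10)(0.066448) + (7/10)(0.36177) + (3/10)(0.36177) + (1/5)(0.21001) = 0.46358.

0.4636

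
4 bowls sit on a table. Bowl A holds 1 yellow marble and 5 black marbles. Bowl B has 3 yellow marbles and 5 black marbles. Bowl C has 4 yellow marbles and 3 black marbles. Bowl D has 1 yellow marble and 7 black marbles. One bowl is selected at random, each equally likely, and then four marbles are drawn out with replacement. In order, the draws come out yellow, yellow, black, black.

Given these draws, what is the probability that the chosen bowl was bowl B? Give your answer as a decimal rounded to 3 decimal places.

0.376

Under each hypothesis, the probability of the observed sequence is: P(data | bowl A) = (1/6)(1/6)(5/6)(5/6) = 0.01929; P(data | bowl B) = (3/8)(3/8)(5/8)(5/8) = 0.054932; P(data | bowl C) = (4/7)(4/7)(3/7)(3/7) = 0.059975; P(data | bowl D) = (1/8)(1/8)(7/8)(7/8) = 0.011963.
Weighting by the prior gives 1/4 · 0.01929 = 0.0048225, 1/4 · 0.054932 = 0.013733, 1/4 · 0.059975 = 0.014994, 1/4 · 0.011963 = 0.0029907; these sum to 0.03654.
By Bayes' rule, P(bowl B | data) = (0.013733) / (0.03654) = 0.37583.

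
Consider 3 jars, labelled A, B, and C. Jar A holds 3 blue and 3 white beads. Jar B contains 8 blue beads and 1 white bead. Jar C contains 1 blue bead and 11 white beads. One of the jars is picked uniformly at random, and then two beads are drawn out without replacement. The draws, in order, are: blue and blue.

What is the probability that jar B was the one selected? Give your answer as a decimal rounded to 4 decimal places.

0.7955

Under each hypothesis, the probability of the observed sequence is: P(data | jar A) = (3/6)(2/5) = 1/5; P(data | jar B) = (8/9)(7/8) = 7/9; P(data | jar C) = (1/12)(0/11) = 0.
Weighting by the prior gives 1/3 · 1/5 = 1/15, 1/3 · 7/9 = 7/27, 1/3 · 0 = 0; with total 44/135.
By Bayes' rule, P(jar B | data) = (7/27) / (44/135) = 35/44.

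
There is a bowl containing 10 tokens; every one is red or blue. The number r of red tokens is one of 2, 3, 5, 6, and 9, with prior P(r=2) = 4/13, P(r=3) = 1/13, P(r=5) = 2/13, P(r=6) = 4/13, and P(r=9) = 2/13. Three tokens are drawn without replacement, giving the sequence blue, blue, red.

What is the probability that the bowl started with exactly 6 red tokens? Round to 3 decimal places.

0.271

Compute the likelihood of the observed sequence for each case: P(data | r = 2) = (8/10)(7/9)(2/8) = 7/45; P(data | r = 3) = (7/10)(6/9)(3/8) = 7/40; P(data | r = 5) = (5/10)(4/9)(5/8) = 5/36; P(data | r = 6) = (4/10)(3/9)(6/8) = 1/10; P(data | r = 9) = (1/10)(0/9) = 0.
Weighting by the prior gives 4/13 · 7/45 = 28/585, 1/13 · 7/40 = 7/520, 2/13 · 5/36 = 5/234, 4/13 · 1/10 = 2/65, 2/13 · 0 = 0; summing to 59/520.
Therefore the posterior P(r = 6 | data) = (2/65) / (59/520) = 16/59.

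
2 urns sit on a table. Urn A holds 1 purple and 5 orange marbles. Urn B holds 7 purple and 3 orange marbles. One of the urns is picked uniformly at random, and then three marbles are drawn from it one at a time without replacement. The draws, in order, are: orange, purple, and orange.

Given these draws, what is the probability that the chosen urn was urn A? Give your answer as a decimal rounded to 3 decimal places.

The likelihood of the observed sequence under each hypothesis: P(data | urn A) = (5/6)(1/5)(4/4) = 1/6; P(data | urn B) = (3/10)(7/9)(2/8) = 7/120.
Multiplying each by its prior: 1/2 · 1/6 = 1/12, 1/2 · 7/120 = 7/240; summing to 9/80.
So P(urn A | data) = (1/12) / (9/80) = 20/27.

0.741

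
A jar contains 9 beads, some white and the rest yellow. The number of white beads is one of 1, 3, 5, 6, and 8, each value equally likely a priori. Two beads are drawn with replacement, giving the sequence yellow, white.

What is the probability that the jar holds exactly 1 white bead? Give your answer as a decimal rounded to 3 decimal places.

0.111

The likelihood of the observed sequence under each hypothesis: P(data | r = 1) = (8/9)(1/9) = 8/81; P(data | r = 3) = (6/9)(3/9) = 2/9; P(data | r = 5) = (4/9)(5/9) = 20/81; P(data | r = 6) = (3/9)(6/9) = 2/9; P(data | r = 8) = (1/9)(8/9) = 8/81.
Weighting by the prior gives 1/5 · 8/81 = 8/405, 1/5 · 2/9 = 2/45, 1/5 · 20/81 = 4/81, 1/5 · 2/9 = 2/45, 1/5 · 8/81 = 8/405; with total 8/45.
So P(r = 1 | data) = (8/405) / (8/45) = 1/9.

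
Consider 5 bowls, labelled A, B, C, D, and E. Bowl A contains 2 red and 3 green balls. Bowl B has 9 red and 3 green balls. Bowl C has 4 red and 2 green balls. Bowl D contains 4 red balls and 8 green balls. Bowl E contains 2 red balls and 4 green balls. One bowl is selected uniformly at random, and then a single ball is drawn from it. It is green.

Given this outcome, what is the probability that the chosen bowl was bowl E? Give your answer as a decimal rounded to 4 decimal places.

Compute the likelihood of this draw for each case: P(data | bowl A) = (3/5) = 3/5; P(data | bowl B) = (3/12) = 1/4; P(data | bowl C) = (2/6) = 1/3; P(data | bowl D) = (8/12) = 2/3; P(data | bowl E) = (4/6) = 2/3.
Weighting by the prior gives 1/5 · 3/5 = 3/25, 1/5 · 1/4 = 1/20, 1/5 · 1/3 = 1/15, 1/5 · 2/3 = 2/15, 1/5 · 2/3 = 2/15; summing to 151/300.
By Bayes' rule, P(bowl E | data) = (2/15) / (151/300) = 40/151.

0.2649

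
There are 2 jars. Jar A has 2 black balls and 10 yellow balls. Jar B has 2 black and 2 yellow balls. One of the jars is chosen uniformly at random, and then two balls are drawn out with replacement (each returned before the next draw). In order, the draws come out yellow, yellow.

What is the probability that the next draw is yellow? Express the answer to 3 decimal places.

0.745

The likelihood of the observed sequence under each hypothesis: P(data | jar A) = (10/12)(10/12) = 25/36; P(data | jar B) = (2/4)(2/4) = 1/4.
The prior-weighted likelihoods are 1/2 · 25/36 = 25/72, 1/2 · 1/4 = 1/8; with total 17/36.
Dividing through by the total gives posterior P(jar A | data) = 25/34, P(jar B | data) = 9/34.
So P(yellow next | data) = Σ P(yellow next | H) P(H | data) = (5/6)(25/34) + (1/2)(9/34) = 38/51.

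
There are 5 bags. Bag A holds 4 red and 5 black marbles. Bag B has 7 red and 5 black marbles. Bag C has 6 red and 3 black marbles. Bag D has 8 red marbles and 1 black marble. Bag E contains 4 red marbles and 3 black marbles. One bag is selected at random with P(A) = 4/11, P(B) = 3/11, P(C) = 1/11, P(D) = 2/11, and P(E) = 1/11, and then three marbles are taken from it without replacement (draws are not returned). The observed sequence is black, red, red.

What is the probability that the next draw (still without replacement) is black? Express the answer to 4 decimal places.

For each hypothesis, P(data | H) works out to: P(data | bag A) = (5/9)(4/8)(3/7) = 0.11905; P(data | bag B) = (5/12)(7/11)(6/10) = 0.15909; P(data | bag C) = (3/9)(6/8)(5/7) = 0.17857; P(data | bag D) = (1/9)(8/8)(7/7) = 0.11111; P(data | bag E) = (3/7)(4/6)(3/5) = 0.17143.
Multiplying each by its prior: 4/11 · 0.11905 = 0.04329, 3/11 · 0.15909 = 0.043388, 1/11 · 0.17857 = 0.016234, 2/11 · 0.11111 = 0.020202, 1/11 · 0.17143 = 0.015584; these sum to 0.1387.
Normalising, the posterior is P(bag A | data) = 0.31212, P(bag B | data) = 0.31283, P(bag C | data) = 0.11704, P(bag D | data) = 0.14565, P(bag E | data) = 0.11236.
The predictive probability is P(black next | data) = (2/3)(0.31212) + (4/9)(0.31283) + (1/3)(0.11704) + (0)(0.14565) + (1/2)(0.11236) = 0.44231.

0.4423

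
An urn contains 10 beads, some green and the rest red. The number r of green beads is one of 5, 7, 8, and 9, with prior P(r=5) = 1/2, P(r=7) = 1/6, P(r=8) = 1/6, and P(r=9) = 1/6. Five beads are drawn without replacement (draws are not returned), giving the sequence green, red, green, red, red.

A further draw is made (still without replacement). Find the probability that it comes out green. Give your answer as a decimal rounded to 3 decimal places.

Under each hypothesis, the probability of the observed sequence is: P(data | r = 5) = (5/10)(5/9)(4/8)(4/7)(3/6) = 0.039683; P(data | r = 7) = (7/10)(3/9)(6/8)(2/7)(1/6) = 0.0083333; P(data | r = 8) = (8/10)(2/9)(7/8)(1/7)(0/6) = 0; P(data | r = 9) = (9/10)(1/9)(8/8)(0/7) = 0.
Multiplying each by its prior: 1/2 · 0.039683 = 0.019841, 1/6 · 0.0083333 = 0.0013889, 1/6 · 0 = 0, 1/6 · 0 = 0; summing to 0.02123.
Dividing through by the total gives posterior P(r = 5 | data) = 0.93458, P(r = 7 | data) = 0.065421, P(r = 8 | data) = 0, P(r = 9 | data) = 0.
Averaging over the posterior, P(green next | data) = (3/5)(0.93458) + (1)(0.065421) = 0.62617.

0.626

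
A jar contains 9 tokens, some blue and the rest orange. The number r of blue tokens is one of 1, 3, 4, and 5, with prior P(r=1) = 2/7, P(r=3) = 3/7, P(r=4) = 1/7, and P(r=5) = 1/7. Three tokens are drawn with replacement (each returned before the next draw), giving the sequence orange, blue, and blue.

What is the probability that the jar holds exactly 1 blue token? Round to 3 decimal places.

Compute the likelihood of the observed sequence for each case: P(data | r = 1) = (8/9)(1/9)(1/9) = 0.010974; P(data | r = 3) = (6/9)(3/9)(3/9) = 0.074074; P(data | r = 4) = (5/9)(4/9)(4/9) = 0.10974; P(data | r = 5) = (4/9)(5/9)(5/9) = 0.13717.
Multiplying each by its prior: 2/7 · 0.010974 = 0.0031354, 3/7 · 0.074074 = 0.031746, 1/7 · 0.10974 = 0.015677, 1/7 · 0.13717 = 0.019596; summing to 0.070155.
Therefore the posterior P(r = 1 | data) = (0.0031354) / (0.070155) = 0.044693.

0.045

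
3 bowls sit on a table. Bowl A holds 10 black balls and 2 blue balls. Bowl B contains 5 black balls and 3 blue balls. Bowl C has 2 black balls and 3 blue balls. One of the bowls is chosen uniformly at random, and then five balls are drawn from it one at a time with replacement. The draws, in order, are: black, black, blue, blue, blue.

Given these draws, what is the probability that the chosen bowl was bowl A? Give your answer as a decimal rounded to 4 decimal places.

The likelihood of the observed sequence under each hypothesis: P(data | bowl A) = (10/12)(10/12)(2/12)(2/12)(2/12) = 0.003215; P(data | bowl B) = (5/8)(5/8)(3/8)(3/8)(3/8) = 0.020599; P(data | bowl C) = (2/5)(2/5)(3/5)(3/5)(3/5) = 0.03456.
Multiplying each by its prior: 1/3 · 0.003215 = 0.0010717, 1/3 · 0.020599 = 0.0068665, 1/3 · 0.03456 = 0.01152; these sum to 0.019458.
Therefore the posterior P(bowl A | data) = (0.0010717) / (0.019458) = 0.055076.

0.0551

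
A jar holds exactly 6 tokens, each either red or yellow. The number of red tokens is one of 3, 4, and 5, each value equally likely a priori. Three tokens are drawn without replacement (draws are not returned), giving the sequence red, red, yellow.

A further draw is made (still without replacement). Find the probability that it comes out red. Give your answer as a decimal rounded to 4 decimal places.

0.6774

The likelihood of the observed sequence under each hypothesis: P(data | r = 3) = (3/6)(2/5)(3/4) = 3/20; P(data | r = 4) = (4/6)(3/5)(2/4) = 1/5; P(data | r = 5) = (5/6)(4/5)(1/4) = 1/6.
Multiplying each by its prior: 1/3 · 3/20 = 1/20, 1/3 · 1/5 = 1/15, 1/3 · 1/6 = 1/18; summing to 31/180.
Dividing through by the total gives posterior P(r = 3 | data) = 9/31, P(r = 4 | data) = 12/31, P(r = 5 | data) = 10/31.
The predictive probability is P(red next | data) = (1/3)(9/31) + (2/3)(12/31) + (1)(10/31) = 21/31.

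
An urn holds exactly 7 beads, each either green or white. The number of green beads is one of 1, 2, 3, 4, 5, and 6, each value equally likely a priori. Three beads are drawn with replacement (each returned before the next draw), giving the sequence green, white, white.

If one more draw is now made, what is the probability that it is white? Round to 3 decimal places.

For each hypothesis, P(data | H) works out to: P(data | r = 1) = (1/7)(6/7)(6/7) = 0.10496; P(data | r = 2) = (2/7)(5/7)(5/7) = 0.14577; P(data | r = 3) = (3/7)(4/7)(4/7) = 0.13994; P(data | r = 4) = (4/7)(3/7)(3/7) = 0.10496; P(data | r = 5) = (5/7)(2/7)(2/7) = 0.058309; P(data | r = 6) = (6/7)(1/7)(1/7) = 0.017493.
Weighting by the prior gives 1/6 · 0.10496 = 0.017493, 1/6 · 0.14577 = 0.024295, 1/6 · 0.13994 = 0.023324, 1/6 · 0.10496 = 0.017493, 1/6 · 0.058309 = 0.0097182, 1/6 · 0.017493 = 0.0029155; summing to 0.095238.
Dividing through by the total gives posterior P(r = 1 | data) = 0.18367, P(r = 2 | data) = 0.2551, P(r = 3 | data) = 0.2449, P(r = 4 | data) = 0.18367, P(r = 5 | data) = 0.10204, P(r = 6 | data) = 0.030612.
The predictive probability is P(white next | data) = (6/7)(0.18367) + (5/7)(0.2551) + (4/7)(0.2449) + (3/7)(0.18367) + (2/7)(0.10204) + (1/7)(0.030612) = 0.59184.

0.592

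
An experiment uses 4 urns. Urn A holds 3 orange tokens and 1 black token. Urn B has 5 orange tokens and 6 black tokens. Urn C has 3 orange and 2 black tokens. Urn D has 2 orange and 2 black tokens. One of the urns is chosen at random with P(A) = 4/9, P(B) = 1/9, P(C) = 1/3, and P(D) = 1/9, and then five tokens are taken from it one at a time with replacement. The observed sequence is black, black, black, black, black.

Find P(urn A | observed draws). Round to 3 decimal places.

For each hypothesis, P(data | H) works out to: P(data | urn A) = (1/4)(1/4)(1/4)(1/4)(1/4) = 0.00097656; P(data | urn B) = (6/11)(6/11)(6/11)(6/11)(6/11) = 0.048283; P(data | urn C) = (2/5)(2/5)(2/5)(2/5)(2/5) = 0.01024; P(data | urn D) = (2/4)(2/4)(2/4)(2/4)(2/4) = 0.03125.
Weighting by the prior gives 4/9 · 0.00097656 = 0.00043403, 1/9 · 0.048283 = 0.0053648, 1/3 · 0.01024 = 0.0034133, 1/9 · 0.03125 = 0.0034722; these sum to 0.012684.
Therefore the posterior P(urn A | data) = (0.00043403) / (0.012684) = 0.034218.

0.034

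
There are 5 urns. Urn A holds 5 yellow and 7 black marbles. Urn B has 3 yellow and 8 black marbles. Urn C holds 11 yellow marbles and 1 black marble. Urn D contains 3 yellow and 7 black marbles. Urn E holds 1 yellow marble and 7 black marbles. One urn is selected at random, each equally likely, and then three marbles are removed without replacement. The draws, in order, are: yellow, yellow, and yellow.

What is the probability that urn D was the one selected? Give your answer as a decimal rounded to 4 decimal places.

Compute the likelihood of the observed sequence for each case: P(data | urn A) = (5/12)(4/11)(3/10) = 0.045455; P(data | urn B) = (3/11)(2/10)(1/9) = 0.0060606; P(data | urn C) = (11/12)(10/11)(9/10) = 0.75; P(data | urn D) = (3/10)(2/9)(1/8) = 0.0083333; P(data | urn E) = (1/8)(0/7) = 0.
Multiplying each by its prior: 1/5 · 0.045455 = 0.0090909, 1/5 · 0.0060606 = 0.0012121, 1/5 · 0.75 = 0.15, 1/5 · 0.0083333 = 0.0016667, 1/5 · 0 = 0; summing to 0.16197.
So P(urn D | data) = (0.0016667) / (0.16197) = 0.01029.

0.0103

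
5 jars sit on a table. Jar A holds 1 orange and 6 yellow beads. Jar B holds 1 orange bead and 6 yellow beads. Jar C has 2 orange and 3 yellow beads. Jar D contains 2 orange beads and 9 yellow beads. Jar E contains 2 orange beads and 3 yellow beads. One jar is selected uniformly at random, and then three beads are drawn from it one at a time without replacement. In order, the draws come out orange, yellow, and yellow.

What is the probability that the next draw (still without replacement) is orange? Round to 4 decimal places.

Compute the likelihood of the observed sequence for each case: P(data | jar A) = (1/7)(6/6)(5/5) = 1/7; P(data | jar B) = (1/7)(6/6)(5/5) = 1/7; P(data | jar C) = (2/5)(3/4)(2/3) = 1/5; P(data | jar D) = (2/11)(9/10)(8/9) = 8/55; P(data | jar E) = (2/5)(3/4)(2/3) = 1/5.
Weighting by the prior gives 1/5 · 1/7 = 1/35, 1/5 · 1/7 = 1/35, 1/5 · 1/5 = 1/25, 1/5 · 8/55 = 8/275, 1/5 · 1/5 = 1/25; these sum to 64/385.
Normalising, the posterior is P(jar A | data) = 11/64, P(jar B | data) = 11/64, P(jar C | data) = 77/320, P(jar D | data) = 7/40, P(jar E | data) = 77/320.
The predictive probability is P(orange next | data) = (0)(11/64) + (0)(11/64) + (1/2)(77/320) + (1/8)(7/40) + (1/2)(77/320) = 21/80.

0.2625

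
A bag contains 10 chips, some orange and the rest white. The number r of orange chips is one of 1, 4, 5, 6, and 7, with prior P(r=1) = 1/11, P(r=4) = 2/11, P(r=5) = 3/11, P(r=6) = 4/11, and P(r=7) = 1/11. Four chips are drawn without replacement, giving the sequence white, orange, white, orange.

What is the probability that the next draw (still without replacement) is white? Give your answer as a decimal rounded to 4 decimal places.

Compute the likelihood of the observed sequence for each case: P(data | r = 1) = (9/10)(1/9)(8/8)(0/7) = 0; P(data | r = 4) = (6/10)(4/9)(5/8)(3/7) = 1/14; P(data | r = 5) = (5/10)(5/9)(4/8)(4/7) = 5/63; P(data | r = 6) = (4/10)(6/9)(3/8)(5/7) = 1/14; P(data | r = 7) = (3/10)(7/9)(2/8)(6/7) = 1/20.
The prior-weighted likelihoods are 1/11 · 0 = 0, 2/11 · 1/14 = 1/77, 3/11 · 5/63 = 5/231, 4/11 · 1/14 = 2/77, 1/11 · 1/20 = 1/220; with total 43/660.
The posterior is then P(r = 1 | data) = 0, P(r = 4 | data) = 60/301, P(r = 5 | data) = 100/301, P(r = 6 | data) = 120/301, P(r = 7 | data) = 3/43.
The predictive probability is P(white next | data) = (2/3)(60/301) + (1/2)(100/301) + (1/3)(120/301) + (1/6)(3/43) = 267/602.

0.4435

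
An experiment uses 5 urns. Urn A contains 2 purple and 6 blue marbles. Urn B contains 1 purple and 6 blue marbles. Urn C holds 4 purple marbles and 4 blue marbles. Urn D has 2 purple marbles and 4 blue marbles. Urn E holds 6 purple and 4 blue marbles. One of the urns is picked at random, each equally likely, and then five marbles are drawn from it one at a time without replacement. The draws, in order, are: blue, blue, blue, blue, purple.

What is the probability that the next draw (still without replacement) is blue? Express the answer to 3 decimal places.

For each hypothesis, P(data | H) works out to: P(data | urn A) = (6/8)(5/7)(4/6)(3/5)(2/4) = 0.10714; P(data | urn B) = (6/7)(5/6)(4/5)(3/4)(1/3) = 0.14286; P(data | urn C) = (4/8)(3/7)(2/6)(1/5)(4/4) = 0.014286; P(data | urn D) = (4/6)(3/5)(2/4)(1/3)(2/2) = 0.066667; P(data | urn E) = (4/10)(3/9)(2/8)(1/7)(6/6) = 0.0047619.
Weighting by the prior gives 1/5 · 0.10714 = 0.021429, 1/5 · 0.14286 = 0.028571, 1/5 · 0.014286 = 0.0028571, 1/5 · 0.066667 = 0.013333, 1/5 · 0.0047619 = 0.00095238; these sum to 0.067143.
Normalising, the posterior is P(urn A | data) = 0.31915, P(urn B | data) = 0.42553, P(urn C | data) = 0.042553, P(urn D | data) = 0.19858, P(urn E | data) = 0.014184.
So P(blue next | data) = Σ P(blue next | H) P(H | data) = (2/3)(0.31915) + (1)(0.42553) + (0)(0.042553) + (0)(0.19858) + (0)(0.014184) = 0.6383.

0.638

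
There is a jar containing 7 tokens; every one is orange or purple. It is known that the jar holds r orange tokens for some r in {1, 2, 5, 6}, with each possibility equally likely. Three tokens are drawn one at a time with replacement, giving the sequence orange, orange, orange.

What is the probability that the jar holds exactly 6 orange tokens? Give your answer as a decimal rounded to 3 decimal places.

Compute the likelihood of the observed sequence for each case: P(data | r = 1) = (1/7)(1/7)(1/7) = 0.0029155; P(data | r = 2) = (2/7)(2/7)(2/7) = 0.023324; P(data | r = 5) = (5/7)(5/7)(5/7) = 0.36443; P(data | r = 6) = (6/7)(6/7)(6/7) = 0.62974.
Weighting by the prior gives 1/4 · 0.0029155 = 0.00072886, 1/4 · 0.023324 = 0.0058309, 1/4 · 0.36443 = 0.091108, 1/4 · 0.62974 = 0.15743; with total 0.2551.
Hence P(r = 6 | data) = (0.15743) / (0.2551) = 0.61714.

0.617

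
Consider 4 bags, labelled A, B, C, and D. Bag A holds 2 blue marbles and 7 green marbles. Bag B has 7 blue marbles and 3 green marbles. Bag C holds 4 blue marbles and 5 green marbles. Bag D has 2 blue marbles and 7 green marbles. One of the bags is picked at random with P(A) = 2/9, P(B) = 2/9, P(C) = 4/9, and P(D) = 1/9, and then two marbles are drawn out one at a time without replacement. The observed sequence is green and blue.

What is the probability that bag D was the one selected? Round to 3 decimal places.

0.090

Compute the likelihood of the observed sequence for each case: P(data | bag A) = (7/9)(2/8) = 0.19444; P(data | bag B) = (3/10)(7/9) = 0.23333; P(data | bag C) = (5/9)(4/8) = 0.27778; P(data | bag D) = (7/9)(2/8) = 0.19444.
The prior-weighted likelihoods are 2/9 · 0.19444 = 0.04321, 2/9 · 0.23333 = 0.051852, 4/9 · 0.27778 = 0.12346, 1/9 · 0.19444 = 0.021605; with total 0.24012.
Hence P(bag D | data) = (0.021605) / (0.24012) = 0.089974.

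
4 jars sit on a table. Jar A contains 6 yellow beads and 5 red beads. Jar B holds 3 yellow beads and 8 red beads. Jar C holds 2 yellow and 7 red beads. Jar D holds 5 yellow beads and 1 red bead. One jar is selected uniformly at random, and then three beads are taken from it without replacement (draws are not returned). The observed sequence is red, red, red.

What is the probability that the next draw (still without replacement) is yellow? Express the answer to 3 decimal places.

Under each hypothesis, the probability of the observed sequence is: P(data | jar A) = (5/11)(4/10)(3/9) = 2/33; P(data | jar B) = (8/11)(7/10)(6/9) = 56/165; P(data | jar C) = (7/9)(6/8)(5/7) = 5/12; P(data | jar D) = (1/6)(0/5) = 0.
Multiplying each by its prior: 1/4 · 2/33 = 1/66, 1/4 · 56/165 = 14/165, 1/4 · 5/12 = 5/48, 1/4 · 0 = 0; summing to 49/240.
Normalising, the posterior is P(jar A | data) = 0.074212, P(jar B | data) = 0.41558, P(jar C | data) = 0.5102, P(jar D | data) = 0.
Averaging over the posterior, P(yellow next | data) = (3/4)(0.074212) + (3/8)(0.41558) + (1/3)(0.5102) = 0.38157.

0.382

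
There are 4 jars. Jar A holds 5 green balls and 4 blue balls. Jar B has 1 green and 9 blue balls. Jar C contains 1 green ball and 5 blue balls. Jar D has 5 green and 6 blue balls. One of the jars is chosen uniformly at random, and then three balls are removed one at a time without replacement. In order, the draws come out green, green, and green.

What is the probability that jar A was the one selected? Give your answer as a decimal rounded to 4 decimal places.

0.6627

Compute the likelihood of the observed sequence for each case: P(data | jar A) = (5/9)(4/8)(3/7) = 0.11905; P(data | jar B) = (1/10)(0/9) = 0; P(data | jar C) = (1/6)(0/5) = 0; P(data | jar D) = (5/11)(4/10)(3/9) = 0.060606.
Multiplying each by its prior: 1/4 · 0.11905 = 0.029762, 1/4 · 0 = 0, 1/4 · 0 = 0, 1/4 · 0.060606 = 0.015152; summing to 0.044913.
Therefore the posterior P(jar A | data) = (0.029762) / (0.044913) = 0.66265.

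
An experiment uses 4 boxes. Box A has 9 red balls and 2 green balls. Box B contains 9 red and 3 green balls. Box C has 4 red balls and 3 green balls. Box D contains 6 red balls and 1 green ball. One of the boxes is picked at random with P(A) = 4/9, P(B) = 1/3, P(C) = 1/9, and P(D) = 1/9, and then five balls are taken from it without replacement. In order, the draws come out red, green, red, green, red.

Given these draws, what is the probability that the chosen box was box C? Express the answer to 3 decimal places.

0.254

Under each hypothesis, the probability of the observed sequence is: P(data | box A) = (9/11)(2/10)(8/9)(1/8)(7/7) = 0.018182; P(data | box B) = (9/12)(3/11)(8/10)(2/9)(7/8) = 0.031818; P(data | box C) = (4/7)(3/6)(3/5)(2/4)(2/3) = 0.057143; P(data | box D) = (6/7)(1/6)(5/5)(0/4) = 0.
Weighting by the prior gives 4/9 · 0.018182 = 0.0080808, 1/3 · 0.031818 = 0.010606, 1/9 · 0.057143 = 0.0063492, 1/9 · 0 = 0; these sum to 0.025036.
Therefore the posterior P(box C | data) = (0.0063492) / (0.025036) = 0.2536.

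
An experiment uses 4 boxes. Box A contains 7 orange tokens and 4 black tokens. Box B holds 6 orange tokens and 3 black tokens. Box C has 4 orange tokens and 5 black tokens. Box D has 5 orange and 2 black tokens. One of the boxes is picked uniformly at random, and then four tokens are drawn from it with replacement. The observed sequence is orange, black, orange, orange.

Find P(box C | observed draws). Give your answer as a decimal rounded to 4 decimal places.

For each hypothesis, P(data | H) works out to: P(data | box A) = (7/11)(4/11)(7/11)(7/11) = 0.093709; P(data | box B) = (6/9)(3/9)(6/9)(6/9) = 0.098765; P(data | box C) = (4/9)(5/9)(4/9)(4/9) = 0.048773; P(data | box D) = (5/7)(2/7)(5/7)(5/7) = 0.10412.
The prior-weighted likelihoods are 1/4 · 0.093709 = 0.023427, 1/4 · 0.098765 = 0.024691, 1/4 · 0.048773 = 0.012193, 1/4 · 0.10412 = 0.026031; with total 0.086343.
Hence P(box C | data) = (0.012193) / (0.086343) = 0.14122.

0.1412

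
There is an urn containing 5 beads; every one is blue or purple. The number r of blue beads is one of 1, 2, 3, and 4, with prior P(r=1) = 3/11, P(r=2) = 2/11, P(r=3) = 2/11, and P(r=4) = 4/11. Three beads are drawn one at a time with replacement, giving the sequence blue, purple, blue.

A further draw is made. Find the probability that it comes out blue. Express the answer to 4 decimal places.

0.6235

The likelihood of the observed sequence under each hypothesis: P(data | r = 1) = (1/5)(4/5)(1/5) = 0.032; P(data | r = 2) = (2/5)(3/5)(2/5) = 0.096; P(data | r = 3) = (3/5)(2/5)(3/5) = 0.144; P(data | r = 4) = (4/5)(1/5)(4/5) = 0.128.
Weighting by the prior gives 3/11 · 0.032 = 0.0087273, 2/11 · 0.096 = 0.017455, 2/11 · 0.144 = 0.026182, 4/11 · 0.128 = 0.046545; with total 0.098909.
Dividing through by the total gives posterior P(r = 1 | data) = 0.088235, P(r = 2 | data) = 0.17647, P(r = 3 | data) = 0.26471, P(r = 4 | data) = 0.47059.
Averaging over the posterior, P(blue next | data) = (1/5)(0.088235) + (2/5)(0.17647) + (3/5)(0.26471) + (4/5)(0.47059) = 0.62353.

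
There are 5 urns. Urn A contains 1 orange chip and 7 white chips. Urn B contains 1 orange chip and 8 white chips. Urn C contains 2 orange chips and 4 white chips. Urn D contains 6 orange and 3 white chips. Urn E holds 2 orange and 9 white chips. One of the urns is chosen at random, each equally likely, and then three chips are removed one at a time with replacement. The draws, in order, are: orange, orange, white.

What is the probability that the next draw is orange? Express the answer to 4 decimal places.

Under each hypothesis, the probability of the observed sequence is: P(data | urn A) = (1/8)(1/8)(7/8) = 0.013672; P(data | urn B) = (1/9)(1/9)(8/9) = 0.010974; P(data | urn C) = (2/6)(2/6)(4/6) = 0.074074; P(data | urn D) = (6/9)(6/9)(3/9) = 0.14815; P(data | urn E) = (2/11)(2/11)(9/11) = 0.027047.
Weighting by the prior gives 1/5 · 0.013672 = 0.0027344, 1/5 · 0.010974 = 0.0021948, 1/5 · 0.074074 = 0.014815, 1/5 · 0.14815 = 0.02963, 1/5 · 0.027047 = 0.0054095; these sum to 0.054783.
Normalising, the posterior is P(urn A | data) = 0.049913, P(urn B | data) = 0.040063, P(urn C | data) = 0.27043, P(urn D | data) = 0.54085, P(urn E | data) = 0.098743.
The predictive probability is P(orange next | data) = (1/8)(0.049913) + (1/9)(0.040063) + (1/3)(0.27043) + (2/3)(0.54085) + (2/11)(0.098743) = 0.47936.

0.4794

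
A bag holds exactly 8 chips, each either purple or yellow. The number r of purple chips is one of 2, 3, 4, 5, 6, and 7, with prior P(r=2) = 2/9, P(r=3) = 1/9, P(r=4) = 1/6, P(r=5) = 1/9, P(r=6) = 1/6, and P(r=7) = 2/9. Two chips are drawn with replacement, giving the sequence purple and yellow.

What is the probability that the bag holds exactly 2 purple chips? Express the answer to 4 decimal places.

Compute the likelihood of the observed sequence for each case: P(data | r = 2) = (2/8)(6/8) = 3/16; P(data | r = 3) = (3/8)(5/8) = 15/64; P(data | r = 4) = (4/8)(4/8) = 1/4; P(data | r = 5) = (5/8)(3/8) = 15/64; P(data | r = 6) = (6/8)(2/8) = 3/16; P(data | r = 7) = (7/8)(1/8) = 7/64.
The prior-weighted likelihoods are 2/9 · 3/16 = 1/24, 1/9 · 15/64 = 5/192, 1/6 · 1/4 = 1/24, 1/9 · 15/64 = 5/192, 1/6 · 3/16 = 1/32, 2/9 · 7/64 = 7/288; with total 55/288.
Therefore the posterior P(r = 2 | data) = (1/24) / (55/288) = 12/55.

0.2182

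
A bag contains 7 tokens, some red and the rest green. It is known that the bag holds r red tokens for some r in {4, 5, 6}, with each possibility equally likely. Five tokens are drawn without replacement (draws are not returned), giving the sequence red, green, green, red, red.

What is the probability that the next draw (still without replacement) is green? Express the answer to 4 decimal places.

The likelihood of the observed sequence under each hypothesis: P(data | r = 4) = (4/7)(3/6)(2/5)(3/4)(2/3) = 2/35; P(data | r = 5) = (5/7)(2/6)(1/5)(4/4)(3/3) = 1/21; P(data | r = 6) = (6/7)(1/6)(0/5) = 0.
The prior-weighted likelihoods are 1/3 · 2/35 = 2/105, 1/3 · 1/21 = 1/63, 1/3 · 0 = 0; with total 11/315.
Normalising, the posterior is P(r = 4 | data) = 6/11, P(r = 5 | data) = 5/11, P(r = 6 | data) = 0.
The predictive probability is P(green next | data) = (1/2)(6/11) + (0)(5/11) = 3/11.

0.2727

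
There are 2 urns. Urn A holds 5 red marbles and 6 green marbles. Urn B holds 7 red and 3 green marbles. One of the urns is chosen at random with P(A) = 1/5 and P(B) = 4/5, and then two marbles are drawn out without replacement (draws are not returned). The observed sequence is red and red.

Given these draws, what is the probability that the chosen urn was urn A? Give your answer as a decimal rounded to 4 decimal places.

For each hypothesis, P(data | H) works out to: P(data | urn A) = (5/11)(4/10) = 2/11; P(data | urn B) = (7/10)(6/9) = 7/15.
The prior-weighted likelihoods are 1/5 · 2/11 = 2/55, 4/5 · 7/15 = 28/75; with total 338/825.
So P(urn A | data) = (2/55) / (338/825) = 15/169.

0.0888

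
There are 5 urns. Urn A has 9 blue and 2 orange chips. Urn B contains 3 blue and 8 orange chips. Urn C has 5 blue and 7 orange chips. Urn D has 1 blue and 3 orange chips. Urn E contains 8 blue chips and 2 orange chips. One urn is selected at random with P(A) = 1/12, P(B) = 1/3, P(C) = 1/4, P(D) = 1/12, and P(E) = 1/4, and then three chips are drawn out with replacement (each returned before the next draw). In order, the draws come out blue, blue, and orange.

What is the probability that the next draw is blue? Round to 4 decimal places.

The likelihood of the observed sequence under each hypothesis: P(data | urn A) = (9/11)(9/11)(2/11) = 0.12171; P(data | urn B) = (3/11)(3/11)(8/11) = 0.054095; P(data | urn C) = (5/12)(5/12)(7/12) = 0.10127; P(data | urn D) = (1/4)(1/4)(3/4) = 0.046875; P(data | urn E) = (8/10)(8/10)(2/10) = 0.128.
The prior-weighted likelihoods are 1/12 · 0.12171 = 0.010143, 1/3 · 0.054095 = 0.018032, 1/4 · 0.10127 = 0.025318, 1/12 · 0.046875 = 0.0039062, 1/4 · 0.128 = 0.032; with total 0.089399.
The posterior is then P(urn A | data) = 0.11346, P(urn B | data) = 0.2017, P(urn C | data) = 0.28321, P(urn D | data) = 0.043695, P(urn E | data) = 0.35795.
The predictive probability is P(blue next | data) = (9/11)(0.11346) + (3/11)(0.2017) + (5/12)(0.28321) + (1/4)(0.043695) + (4/5)(0.35795) = 0.56312.

0.5631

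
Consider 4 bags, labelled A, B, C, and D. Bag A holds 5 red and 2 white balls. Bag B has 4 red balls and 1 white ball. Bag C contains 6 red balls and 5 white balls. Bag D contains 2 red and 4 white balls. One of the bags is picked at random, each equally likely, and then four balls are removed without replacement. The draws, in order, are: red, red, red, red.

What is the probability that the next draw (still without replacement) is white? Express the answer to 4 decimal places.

Compute the likelihood of the observed sequence for each case: P(data | bag A) = (5/7)(4/6)(3/5)(2/4) = 0.14286; P(data | bag B) = (4/5)(3/4)(2/3)(1/2) = 0.2; P(data | bag C) = (6/11)(5/10)(4/9)(3/8) = 0.045455; P(data | bag D) = (2/6)(1/5)(0/4) = 0.
The prior-weighted likelihoods are 1/4 · 0.14286 = 0.035714, 1/4 · 0.2 = 0.05, 1/4 · 0.045455 = 0.011364, 1/4 · 0 = 0; summing to 0.097078.
Normalising, the posterior is P(bag A | data) = 0.36789, P(bag B | data) = 0.51505, P(bag C | data) = 0.11706, P(bag D | data) = 0.
Averaging over the posterior, P(white next | data) = (2/3)(0.36789) + (1)(0.51505) + (5/7)(0.11706) = 0.84392.

0.8439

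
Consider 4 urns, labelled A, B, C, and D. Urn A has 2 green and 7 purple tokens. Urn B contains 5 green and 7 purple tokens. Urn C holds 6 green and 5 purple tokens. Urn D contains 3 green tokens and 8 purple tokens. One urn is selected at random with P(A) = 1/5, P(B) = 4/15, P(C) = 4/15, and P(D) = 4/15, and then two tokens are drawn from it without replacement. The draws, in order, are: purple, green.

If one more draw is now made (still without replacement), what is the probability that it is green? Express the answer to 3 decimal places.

Under each hypothesis, the probability of the observed sequence is: P(data | urn A) = (7/9)(2/8) = 0.19444; P(data | urn B) = (7/12)(5/11) = 0.26515; P(data | urn C) = (5/11)(6/10) = 0.27273; P(data | urn D) = (8/11)(3/10) = 0.21818.
Weighting by the prior gives 1/5 · 0.19444 = 0.038889, 4/15 · 0.26515 = 0.070707, 4/15 · 0.27273 = 0.072727, 4/15 · 0.21818 = 0.058182; summing to 0.24051.
Dividing through by the total gives posterior P(urn A | data) = 0.1617, P(urn B | data) = 0.29399, P(urn C | data) = 0.30239, P(urn D | data) = 0.24192.
Averaging over the posterior, P(green next | data) = (1/7)(0.1617) + (2/5)(0.29399) + (5/9)(0.30239) + (2/9)(0.24192) = 0.36245.

0.362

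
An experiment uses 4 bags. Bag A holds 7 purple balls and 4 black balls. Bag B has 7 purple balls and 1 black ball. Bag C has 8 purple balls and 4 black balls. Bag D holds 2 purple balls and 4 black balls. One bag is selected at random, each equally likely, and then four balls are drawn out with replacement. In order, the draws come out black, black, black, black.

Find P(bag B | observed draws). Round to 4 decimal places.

The likelihood of the observed sequence under each hypothesis: P(data | bag A) = (4/11)(4/11)(4/11)(4/11) = 0.017485; P(data | bag B) = (1/8)(1/8)(1/8)(1/8) = 0.00024414; P(data | bag C) = (4/12)(4/12)(4/12)(4/12) = 0.012346; P(data | bag D) = (4/6)(4/6)(4/6)(4/6) = 0.19753.
Weighting by the prior gives 1/4 · 0.017485 = 0.0043713, 1/4 · 0.00024414 = 6.1035e-05, 1/4 · 0.012346 = 0.0030864, 1/4 · 0.19753 = 0.049383; these sum to 0.056901.
Therefore the posterior P(bag B | data) = (6.1035e-05) / (0.056901) = 0.0010726.

0.0011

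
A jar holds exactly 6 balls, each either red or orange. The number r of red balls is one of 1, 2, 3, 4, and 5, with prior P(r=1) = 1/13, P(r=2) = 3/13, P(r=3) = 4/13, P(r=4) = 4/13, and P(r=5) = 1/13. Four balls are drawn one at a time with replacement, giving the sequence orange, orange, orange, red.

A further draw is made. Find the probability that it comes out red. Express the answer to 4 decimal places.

Under each hypothesis, the probability of the observed sequence is: P(data | r = 1) = (5/6)(5/6)(5/6)(1/6) = 0.096451; P(data | r = 2) = (4/6)(4/6)(4/6)(2/6) = 0.098765; P(data | r = 3) = (3/6)(3/6)(3/6)(3/6) = 0.0625; P(data | r = 4) = (2/6)(2/6)(2/6)(4/6) = 0.024691; P(data | r = 5) = (1/6)(1/6)(1/6)(5/6) = 0.003858.
Weighting by the prior gives 1/13 · 0.096451 = 0.0074193, 3/13 · 0.098765 = 0.022792, 4/13 · 0.0625 = 0.019231, 4/13 · 0.024691 = 0.0075973, 1/13 · 0.003858 = 0.00029677; with total 0.057336.
The posterior is then P(r = 1 | data) = 0.1294, P(r = 2 | data) = 0.39752, P(r = 3 | data) = 0.3354, P(r = 4 | data) = 0.13251, P(r = 5 | data) = 0.005176.
The predictive probability is P(red next | data) = (1/6)(0.1294) + (1/3)(0.39752) + (1/2)(0.3354) + (2/3)(0.13251) + (5/6)(0.005176) = 0.41442.

0.4144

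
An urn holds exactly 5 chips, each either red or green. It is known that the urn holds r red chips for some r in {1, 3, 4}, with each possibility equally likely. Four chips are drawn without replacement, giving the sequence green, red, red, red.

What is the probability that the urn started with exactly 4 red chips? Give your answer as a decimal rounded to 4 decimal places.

0.6667

The likelihood of the observed sequence under each hypothesis: P(data | r = 1) = (4/5)(1/4)(0/3) = 0; P(data | r = 3) = (2/5)(3/4)(2/3)(1/2) = 1/10; P(data | r = 4) = (1/5)(4/4)(3/3)(2/2) = 1/5.
Multiplying each by its prior: 1/3 · 0 = 0, 1/3 · 1/10 = 1/30, 1/3 · 1/5 = 1/15; summing to 1/10.
So P(r = 4 | data) = (1/15) / (1/10) = 2/3.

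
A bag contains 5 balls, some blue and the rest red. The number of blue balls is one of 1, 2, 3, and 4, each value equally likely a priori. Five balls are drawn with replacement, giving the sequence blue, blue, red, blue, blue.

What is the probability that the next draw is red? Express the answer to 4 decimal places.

The likelihood of the observed sequence under each hypothesis: P(data | r = 1) = (1/5)(1/5)(4/5)(1/5)(1/5) = 0.00128; P(data | r = 2) = (2/5)(2/5)(3/5)(2/5)(2/5) = 0.01536; P(data | r = 3) = (3/5)(3/5)(2/5)(3/5)(3/5) = 0.05184; P(data | r = 4) = (4/5)(4/5)(1/5)(4/5)(4/5) = 0.08192.
Weighting by the prior gives 1/4 · 0.00128 = 0.00032, 1/4 · 0.01536 = 0.00384, 1/4 · 0.05184 = 0.01296, 1/4 · 0.08192 = 0.02048; these sum to 0.0376.
Normalising, the posterior is P(r = 1 | data) = 0.0085106, P(r = 2 | data) = 0.10213, P(r = 3 | data) = 0.34468, P(r = 4 | data) = 0.54468.
The predictive probability is P(red next | data) = (4/5)(0.0085106) + (3/5)(0.10213) + (2/5)(0.34468) + (1/5)(0.54468) = 0.31489.

0.3149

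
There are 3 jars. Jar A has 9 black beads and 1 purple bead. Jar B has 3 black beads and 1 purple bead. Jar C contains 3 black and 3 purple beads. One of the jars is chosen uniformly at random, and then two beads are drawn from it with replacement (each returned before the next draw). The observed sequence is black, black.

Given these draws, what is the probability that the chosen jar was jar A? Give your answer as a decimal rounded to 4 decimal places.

For each hypothesis, P(data | H) works out to: P(data | jar A) = (9/10)(9/10) = 0.81; P(data | jar B) = (3/4)(3/4) = 0.5625; P(data | jar C) = (3/6)(3/6) = 0.25.
The prior-weighted likelihoods are 1/3 · 0.81 = 0.27, 1/3 · 0.5625 = 0.1875, 1/3 · 0.25 = 0.083333; with total 0.54083.
By Bayes' rule, P(jar A | data) = (0.27) / (0.54083) = 0.49923.

0.4992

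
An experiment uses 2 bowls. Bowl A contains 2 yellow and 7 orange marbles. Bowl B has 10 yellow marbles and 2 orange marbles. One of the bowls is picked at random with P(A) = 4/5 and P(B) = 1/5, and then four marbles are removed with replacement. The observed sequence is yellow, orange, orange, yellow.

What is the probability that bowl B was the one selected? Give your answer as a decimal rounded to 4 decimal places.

0.1390

The likelihood of the observed sequence under each hypothesis: P(data | bowl A) = (2/9)(7/9)(7/9)(2/9) = 0.029873; P(data | bowl B) = (10/12)(2/12)(2/12)(10/12) = 0.01929.
The prior-weighted likelihoods are 4/5 · 0.029873 = 0.023899, 1/5 · 0.01929 = 0.003858; these sum to 0.027757.
By Bayes' rule, P(bowl B | data) = (0.003858) / (0.027757) = 0.13899.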